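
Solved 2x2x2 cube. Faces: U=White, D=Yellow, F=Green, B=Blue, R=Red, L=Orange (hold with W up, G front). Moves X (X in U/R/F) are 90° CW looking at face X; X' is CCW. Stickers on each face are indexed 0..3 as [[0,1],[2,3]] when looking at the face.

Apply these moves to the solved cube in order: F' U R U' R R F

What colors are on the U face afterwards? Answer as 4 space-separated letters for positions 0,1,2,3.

After move 1 (F'): F=GGGG U=WWRR R=YRYR D=OOYY L=OWOW
After move 2 (U): U=RWRW F=YRGG R=BBYR B=OWBB L=GGOW
After move 3 (R): R=YBRB U=RRRG F=YOGY D=OBYO B=WWWB
After move 4 (U'): U=RGRR F=GGGY R=YORB B=YBWB L=WWOW
After move 5 (R): R=RYBO U=RGRY F=GBGO D=OWYY B=RBGB
After move 6 (R): R=BROY U=RBRO F=GWGY D=OGYR B=YBGB
After move 7 (F): F=GGYW U=RBWW R=RROY D=OBYR L=WOOG
Query: U face = RBWW

Answer: R B W W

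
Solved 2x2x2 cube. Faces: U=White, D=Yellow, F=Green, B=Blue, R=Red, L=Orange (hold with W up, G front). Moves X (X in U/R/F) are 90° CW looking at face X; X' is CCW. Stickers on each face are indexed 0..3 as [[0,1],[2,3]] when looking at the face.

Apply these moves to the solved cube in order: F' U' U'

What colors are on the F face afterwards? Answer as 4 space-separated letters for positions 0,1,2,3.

Answer: B B G G

Derivation:
After move 1 (F'): F=GGGG U=WWRR R=YRYR D=OOYY L=OWOW
After move 2 (U'): U=WRWR F=OWGG R=GGYR B=YRBB L=BBOW
After move 3 (U'): U=RRWW F=BBGG R=OWYR B=GGBB L=YROW
Query: F face = BBGG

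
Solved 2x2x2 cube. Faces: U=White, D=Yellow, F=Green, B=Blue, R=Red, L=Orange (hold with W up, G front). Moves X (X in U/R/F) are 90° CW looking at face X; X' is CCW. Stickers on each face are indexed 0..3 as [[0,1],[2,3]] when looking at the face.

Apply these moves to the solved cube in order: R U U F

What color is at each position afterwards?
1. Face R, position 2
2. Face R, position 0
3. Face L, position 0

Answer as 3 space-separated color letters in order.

After move 1 (R): R=RRRR U=WGWG F=GYGY D=YBYB B=WBWB
After move 2 (U): U=WWGG F=RRGY R=WBRR B=OOWB L=GYOO
After move 3 (U): U=GWGW F=WBGY R=OORR B=GYWB L=RROO
After move 4 (F): F=GWYB U=GWOR R=GOWR D=ROYB L=RYOB
Query 1: R[2] = W
Query 2: R[0] = G
Query 3: L[0] = R

Answer: W G R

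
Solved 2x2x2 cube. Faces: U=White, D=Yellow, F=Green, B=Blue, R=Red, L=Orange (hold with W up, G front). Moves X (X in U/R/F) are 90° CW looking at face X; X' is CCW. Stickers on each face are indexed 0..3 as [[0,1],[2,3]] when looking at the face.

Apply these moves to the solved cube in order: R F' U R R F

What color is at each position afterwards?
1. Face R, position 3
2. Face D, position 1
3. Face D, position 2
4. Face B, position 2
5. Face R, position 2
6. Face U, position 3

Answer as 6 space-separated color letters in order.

Answer: W R Y R B Y

Derivation:
After move 1 (R): R=RRRR U=WGWG F=GYGY D=YBYB B=WBWB
After move 2 (F'): F=YYGG U=WGRR R=BRYR D=OOYB L=OGOW
After move 3 (U): U=RWRG F=BRGG R=WBYR B=OGWB L=YYOW
After move 4 (R): R=YWRB U=RRRG F=BOGB D=OWYO B=GGWB
After move 5 (R): R=RYBW U=RORB F=BWGO D=OWYG B=GGRB
After move 6 (F): F=GBOW U=ROWY R=RYBW D=BRYG L=YOOW
Query 1: R[3] = W
Query 2: D[1] = R
Query 3: D[2] = Y
Query 4: B[2] = R
Query 5: R[2] = B
Query 6: U[3] = Y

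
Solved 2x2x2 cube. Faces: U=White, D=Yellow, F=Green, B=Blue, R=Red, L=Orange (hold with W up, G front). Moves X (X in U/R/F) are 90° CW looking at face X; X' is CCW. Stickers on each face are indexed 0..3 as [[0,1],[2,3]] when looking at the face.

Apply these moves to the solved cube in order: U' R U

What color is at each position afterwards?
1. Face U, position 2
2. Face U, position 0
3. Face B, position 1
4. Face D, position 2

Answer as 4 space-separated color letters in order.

Answer: G W B Y

Derivation:
After move 1 (U'): U=WWWW F=OOGG R=GGRR B=RRBB L=BBOO
After move 2 (R): R=RGRG U=WOWG F=OYGY D=YBYR B=WRWB
After move 3 (U): U=WWGO F=RGGY R=WRRG B=BBWB L=OYOO
Query 1: U[2] = G
Query 2: U[0] = W
Query 3: B[1] = B
Query 4: D[2] = Y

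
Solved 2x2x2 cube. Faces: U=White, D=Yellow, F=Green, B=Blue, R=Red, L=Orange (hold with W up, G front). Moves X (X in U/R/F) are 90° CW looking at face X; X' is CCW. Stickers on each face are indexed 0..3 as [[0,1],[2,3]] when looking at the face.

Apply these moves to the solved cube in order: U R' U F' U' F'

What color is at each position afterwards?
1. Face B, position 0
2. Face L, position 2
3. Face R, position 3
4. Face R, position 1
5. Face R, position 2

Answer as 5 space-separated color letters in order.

After move 1 (U): U=WWWW F=RRGG R=BBRR B=OOBB L=GGOO
After move 2 (R'): R=BRBR U=WBWO F=RWGW D=YRYG B=YOYB
After move 3 (U): U=WWOB F=BRGW R=YOBR B=GGYB L=RWOO
After move 4 (F'): F=RWBG U=WWYB R=ROYR D=WOYG L=RBOO
After move 5 (U'): U=WBWY F=RBBG R=RWYR B=ROYB L=GGOO
After move 6 (F'): F=BGRB U=WBRY R=OWWR D=GOYG L=GYOW
Query 1: B[0] = R
Query 2: L[2] = O
Query 3: R[3] = R
Query 4: R[1] = W
Query 5: R[2] = W

Answer: R O R W W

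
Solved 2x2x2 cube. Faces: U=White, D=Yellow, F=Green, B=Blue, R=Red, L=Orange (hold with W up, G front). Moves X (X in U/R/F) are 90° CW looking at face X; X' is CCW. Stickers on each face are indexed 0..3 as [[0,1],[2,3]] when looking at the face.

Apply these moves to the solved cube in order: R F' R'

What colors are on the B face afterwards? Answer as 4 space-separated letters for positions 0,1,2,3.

After move 1 (R): R=RRRR U=WGWG F=GYGY D=YBYB B=WBWB
After move 2 (F'): F=YYGG U=WGRR R=BRYR D=OOYB L=OGOW
After move 3 (R'): R=RRBY U=WWRW F=YGGR D=OYYG B=BBOB
Query: B face = BBOB

Answer: B B O B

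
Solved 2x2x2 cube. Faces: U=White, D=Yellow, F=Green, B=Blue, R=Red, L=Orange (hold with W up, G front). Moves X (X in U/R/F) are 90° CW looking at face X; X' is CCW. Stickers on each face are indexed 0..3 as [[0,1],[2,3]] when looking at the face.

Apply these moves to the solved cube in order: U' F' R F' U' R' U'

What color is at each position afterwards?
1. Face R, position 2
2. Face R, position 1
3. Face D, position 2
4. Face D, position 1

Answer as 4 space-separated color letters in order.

Answer: O R Y G

Derivation:
After move 1 (U'): U=WWWW F=OOGG R=GGRR B=RRBB L=BBOO
After move 2 (F'): F=OGOG U=WWGR R=YGYR D=BOYY L=BWOW
After move 3 (R): R=YYRG U=WGGG F=OOOY D=BBYR B=RRWB
After move 4 (F'): F=OYOO U=WGYR R=BYBG D=WWYR L=BGOG
After move 5 (U'): U=GRWY F=BGOO R=OYBG B=BYWB L=RROG
After move 6 (R'): R=YGOB U=GWWB F=BROY D=WGYO B=RYWB
After move 7 (U'): U=WBGW F=RROY R=BROB B=YGWB L=RYOG
Query 1: R[2] = O
Query 2: R[1] = R
Query 3: D[2] = Y
Query 4: D[1] = G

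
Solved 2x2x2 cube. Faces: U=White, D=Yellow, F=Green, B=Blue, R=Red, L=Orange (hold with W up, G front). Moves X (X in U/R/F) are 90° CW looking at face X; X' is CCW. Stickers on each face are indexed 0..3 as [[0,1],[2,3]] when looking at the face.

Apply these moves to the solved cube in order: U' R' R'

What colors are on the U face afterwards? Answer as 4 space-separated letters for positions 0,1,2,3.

After move 1 (U'): U=WWWW F=OOGG R=GGRR B=RRBB L=BBOO
After move 2 (R'): R=GRGR U=WBWR F=OWGW D=YOYG B=YRYB
After move 3 (R'): R=RRGG U=WYWY F=OBGR D=YWYW B=GROB
Query: U face = WYWY

Answer: W Y W Y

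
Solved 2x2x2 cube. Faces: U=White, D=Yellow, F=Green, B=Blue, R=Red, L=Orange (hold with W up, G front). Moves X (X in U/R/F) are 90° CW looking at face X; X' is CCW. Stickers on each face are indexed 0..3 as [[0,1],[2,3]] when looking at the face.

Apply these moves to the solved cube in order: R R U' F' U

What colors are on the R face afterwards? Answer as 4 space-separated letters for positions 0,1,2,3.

Answer: R R Y R

Derivation:
After move 1 (R): R=RRRR U=WGWG F=GYGY D=YBYB B=WBWB
After move 2 (R): R=RRRR U=WYWY F=GBGB D=YWYW B=GBGB
After move 3 (U'): U=YYWW F=OOGB R=GBRR B=RRGB L=GBOO
After move 4 (F'): F=OBOG U=YYGR R=WBYR D=BOYW L=GWOW
After move 5 (U): U=GYRY F=WBOG R=RRYR B=GWGB L=OBOW
Query: R face = RRYR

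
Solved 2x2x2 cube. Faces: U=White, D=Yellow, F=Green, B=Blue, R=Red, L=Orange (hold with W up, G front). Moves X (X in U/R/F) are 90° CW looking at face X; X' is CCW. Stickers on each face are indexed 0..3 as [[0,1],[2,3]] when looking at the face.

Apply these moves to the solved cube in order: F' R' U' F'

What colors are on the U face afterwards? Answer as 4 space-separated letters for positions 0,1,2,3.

After move 1 (F'): F=GGGG U=WWRR R=YRYR D=OOYY L=OWOW
After move 2 (R'): R=RRYY U=WBRB F=GWGR D=OGYG B=YBOB
After move 3 (U'): U=BBWR F=OWGR R=GWYY B=RROB L=YBOW
After move 4 (F'): F=WROG U=BBGY R=GWOY D=BWYG L=YROW
Query: U face = BBGY

Answer: B B G Y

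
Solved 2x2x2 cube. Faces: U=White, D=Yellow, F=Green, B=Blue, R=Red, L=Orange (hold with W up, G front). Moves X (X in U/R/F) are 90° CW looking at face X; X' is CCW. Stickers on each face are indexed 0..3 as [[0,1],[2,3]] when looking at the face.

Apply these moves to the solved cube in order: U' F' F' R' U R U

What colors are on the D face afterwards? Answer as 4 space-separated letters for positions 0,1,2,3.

After move 1 (U'): U=WWWW F=OOGG R=GGRR B=RRBB L=BBOO
After move 2 (F'): F=OGOG U=WWGR R=YGYR D=BOYY L=BWOW
After move 3 (F'): F=GGOO U=WWYY R=OGBR D=WWYY L=BROG
After move 4 (R'): R=GROB U=WBYR F=GWOY D=WGYO B=YRWB
After move 5 (U): U=YWRB F=GROY R=YROB B=BRWB L=GWOG
After move 6 (R): R=OYBR U=YRRY F=GGOO D=WWYB B=BRWB
After move 7 (U): U=RYYR F=OYOO R=BRBR B=GWWB L=GGOG
Query: D face = WWYB

Answer: W W Y B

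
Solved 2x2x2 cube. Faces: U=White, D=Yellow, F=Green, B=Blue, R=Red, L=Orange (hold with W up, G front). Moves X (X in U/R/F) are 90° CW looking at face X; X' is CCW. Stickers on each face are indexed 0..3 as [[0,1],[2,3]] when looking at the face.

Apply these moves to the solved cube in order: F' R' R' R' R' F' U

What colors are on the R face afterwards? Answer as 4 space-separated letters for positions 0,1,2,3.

After move 1 (F'): F=GGGG U=WWRR R=YRYR D=OOYY L=OWOW
After move 2 (R'): R=RRYY U=WBRB F=GWGR D=OGYG B=YBOB
After move 3 (R'): R=RYRY U=WORY F=GBGB D=OWYR B=GBGB
After move 4 (R'): R=YYRR U=WGRG F=GOGY D=OBYB B=RBWB
After move 5 (R'): R=YRYR U=WWRR F=GGGG D=OOYY B=BBBB
After move 6 (F'): F=GGGG U=WWYY R=OROR D=WWYY L=OROR
After move 7 (U): U=YWYW F=ORGG R=BBOR B=ORBB L=GGOR
Query: R face = BBOR

Answer: B B O R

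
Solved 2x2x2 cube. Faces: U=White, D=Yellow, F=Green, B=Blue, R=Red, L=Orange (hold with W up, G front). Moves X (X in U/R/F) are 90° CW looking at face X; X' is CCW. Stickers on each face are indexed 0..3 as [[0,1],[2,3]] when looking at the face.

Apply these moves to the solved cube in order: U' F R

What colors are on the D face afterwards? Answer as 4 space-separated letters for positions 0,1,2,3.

After move 1 (U'): U=WWWW F=OOGG R=GGRR B=RRBB L=BBOO
After move 2 (F): F=GOGO U=WWOB R=WGWR D=RGYY L=BYOY
After move 3 (R): R=WWRG U=WOOO F=GGGY D=RBYR B=BRWB
Query: D face = RBYR

Answer: R B Y R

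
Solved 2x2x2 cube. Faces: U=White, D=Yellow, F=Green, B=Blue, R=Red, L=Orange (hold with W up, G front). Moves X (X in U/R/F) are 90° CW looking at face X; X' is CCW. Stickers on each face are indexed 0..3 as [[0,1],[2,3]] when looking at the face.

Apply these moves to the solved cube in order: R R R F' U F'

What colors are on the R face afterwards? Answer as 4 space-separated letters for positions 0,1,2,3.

Answer: O B O R

Derivation:
After move 1 (R): R=RRRR U=WGWG F=GYGY D=YBYB B=WBWB
After move 2 (R): R=RRRR U=WYWY F=GBGB D=YWYW B=GBGB
After move 3 (R): R=RRRR U=WBWB F=GWGW D=YGYG B=YBYB
After move 4 (F'): F=WWGG U=WBRR R=GRYR D=OOYG L=OBOW
After move 5 (U): U=RWRB F=GRGG R=YBYR B=OBYB L=WWOW
After move 6 (F'): F=RGGG U=RWYY R=OBOR D=WWYG L=WBOR
Query: R face = OBOR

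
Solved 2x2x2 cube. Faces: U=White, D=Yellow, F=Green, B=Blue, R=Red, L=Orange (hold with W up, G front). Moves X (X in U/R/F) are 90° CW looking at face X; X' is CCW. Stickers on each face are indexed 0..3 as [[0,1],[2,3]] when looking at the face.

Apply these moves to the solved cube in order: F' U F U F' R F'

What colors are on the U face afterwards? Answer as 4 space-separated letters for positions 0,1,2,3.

Answer: W R Y R

Derivation:
After move 1 (F'): F=GGGG U=WWRR R=YRYR D=OOYY L=OWOW
After move 2 (U): U=RWRW F=YRGG R=BBYR B=OWBB L=GGOW
After move 3 (F): F=GYGR U=RWWG R=RBWR D=YBYY L=GOOO
After move 4 (U): U=WRGW F=RBGR R=OWWR B=GOBB L=GYOO
After move 5 (F'): F=BRRG U=WROW R=BWYR D=YOYY L=GWOG
After move 6 (R): R=YBRW U=WROG F=BORY D=YBYG B=WORB
After move 7 (F'): F=OYBR U=WRYR R=BBYW D=WGYG L=GGOO
Query: U face = WRYR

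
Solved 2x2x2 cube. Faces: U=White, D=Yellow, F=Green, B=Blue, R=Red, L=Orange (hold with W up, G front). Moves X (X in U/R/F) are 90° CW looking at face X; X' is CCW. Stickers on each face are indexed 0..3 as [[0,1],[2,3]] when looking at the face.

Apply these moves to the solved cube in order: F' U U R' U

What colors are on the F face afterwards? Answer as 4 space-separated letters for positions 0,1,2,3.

After move 1 (F'): F=GGGG U=WWRR R=YRYR D=OOYY L=OWOW
After move 2 (U): U=RWRW F=YRGG R=BBYR B=OWBB L=GGOW
After move 3 (U): U=RRWW F=BBGG R=OWYR B=GGBB L=YROW
After move 4 (R'): R=WROY U=RBWG F=BRGW D=OBYG B=YGOB
After move 5 (U): U=WRGB F=WRGW R=YGOY B=YROB L=BROW
Query: F face = WRGW

Answer: W R G W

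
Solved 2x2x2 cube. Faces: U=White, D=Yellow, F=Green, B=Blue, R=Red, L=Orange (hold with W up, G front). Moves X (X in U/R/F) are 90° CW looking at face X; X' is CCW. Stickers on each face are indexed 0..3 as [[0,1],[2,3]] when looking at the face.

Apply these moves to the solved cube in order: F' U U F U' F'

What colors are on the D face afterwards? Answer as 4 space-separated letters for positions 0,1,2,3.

Answer: G O Y Y

Derivation:
After move 1 (F'): F=GGGG U=WWRR R=YRYR D=OOYY L=OWOW
After move 2 (U): U=RWRW F=YRGG R=BBYR B=OWBB L=GGOW
After move 3 (U): U=RRWW F=BBGG R=OWYR B=GGBB L=YROW
After move 4 (F): F=GBGB U=RRWR R=WWWR D=YOYY L=YOOO
After move 5 (U'): U=RRRW F=YOGB R=GBWR B=WWBB L=GGOO
After move 6 (F'): F=OBYG U=RRGW R=OBYR D=GOYY L=GWOR
Query: D face = GOYY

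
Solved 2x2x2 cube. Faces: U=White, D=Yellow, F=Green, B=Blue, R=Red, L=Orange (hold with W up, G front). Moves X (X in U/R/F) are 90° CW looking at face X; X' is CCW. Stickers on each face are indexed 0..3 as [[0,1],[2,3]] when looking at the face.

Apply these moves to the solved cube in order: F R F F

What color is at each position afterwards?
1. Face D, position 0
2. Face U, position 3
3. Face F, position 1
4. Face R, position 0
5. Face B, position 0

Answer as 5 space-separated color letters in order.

After move 1 (F): F=GGGG U=WWOO R=WRWR D=RRYY L=OYOY
After move 2 (R): R=WWRR U=WGOG F=GRGY D=RBYB B=OBWB
After move 3 (F): F=GGYR U=WGYY R=OWGR D=RWYB L=OROB
After move 4 (F): F=YGRG U=WGBR R=YWYR D=GOYB L=OROW
Query 1: D[0] = G
Query 2: U[3] = R
Query 3: F[1] = G
Query 4: R[0] = Y
Query 5: B[0] = O

Answer: G R G Y O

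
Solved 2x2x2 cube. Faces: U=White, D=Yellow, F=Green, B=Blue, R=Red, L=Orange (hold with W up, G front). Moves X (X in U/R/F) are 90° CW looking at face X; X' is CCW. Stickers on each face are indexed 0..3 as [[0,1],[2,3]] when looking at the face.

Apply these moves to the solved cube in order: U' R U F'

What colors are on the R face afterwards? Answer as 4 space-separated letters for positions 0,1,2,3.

After move 1 (U'): U=WWWW F=OOGG R=GGRR B=RRBB L=BBOO
After move 2 (R): R=RGRG U=WOWG F=OYGY D=YBYR B=WRWB
After move 3 (U): U=WWGO F=RGGY R=WRRG B=BBWB L=OYOO
After move 4 (F'): F=GYRG U=WWWR R=BRYG D=YOYR L=OOOG
Query: R face = BRYG

Answer: B R Y G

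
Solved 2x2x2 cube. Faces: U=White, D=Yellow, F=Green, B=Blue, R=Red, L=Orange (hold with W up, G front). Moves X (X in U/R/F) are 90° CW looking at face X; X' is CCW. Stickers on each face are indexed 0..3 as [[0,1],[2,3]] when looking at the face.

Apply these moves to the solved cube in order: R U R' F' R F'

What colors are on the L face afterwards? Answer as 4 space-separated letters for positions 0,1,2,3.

After move 1 (R): R=RRRR U=WGWG F=GYGY D=YBYB B=WBWB
After move 2 (U): U=WWGG F=RRGY R=WBRR B=OOWB L=GYOO
After move 3 (R'): R=BRWR U=WWGO F=RWGG D=YRYY B=BOBB
After move 4 (F'): F=WGRG U=WWBW R=RRYR D=YOYY L=GOOG
After move 5 (R): R=YRRR U=WGBG F=WORY D=YBYB B=WOWB
After move 6 (F'): F=OYWR U=WGYR R=BRYR D=OGYB L=GGOB
Query: L face = GGOB

Answer: G G O B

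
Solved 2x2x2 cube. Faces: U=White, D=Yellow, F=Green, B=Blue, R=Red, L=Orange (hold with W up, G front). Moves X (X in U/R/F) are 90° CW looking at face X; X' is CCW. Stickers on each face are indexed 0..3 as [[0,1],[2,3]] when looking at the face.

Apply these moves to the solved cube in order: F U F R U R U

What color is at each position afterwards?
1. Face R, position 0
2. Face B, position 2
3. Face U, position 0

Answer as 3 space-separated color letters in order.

Answer: W O R

Derivation:
After move 1 (F): F=GGGG U=WWOO R=WRWR D=RRYY L=OYOY
After move 2 (U): U=OWOW F=WRGG R=BBWR B=OYBB L=GGOY
After move 3 (F): F=GWGR U=OWYG R=OBWR D=WBYY L=GROR
After move 4 (R): R=WORB U=OWYR F=GBGY D=WBYO B=GYWB
After move 5 (U): U=YORW F=WOGY R=GYRB B=GRWB L=GBOR
After move 6 (R): R=RGBY U=YORY F=WBGO D=WWYG B=WROB
After move 7 (U): U=RYYO F=RGGO R=WRBY B=GBOB L=WBOR
Query 1: R[0] = W
Query 2: B[2] = O
Query 3: U[0] = R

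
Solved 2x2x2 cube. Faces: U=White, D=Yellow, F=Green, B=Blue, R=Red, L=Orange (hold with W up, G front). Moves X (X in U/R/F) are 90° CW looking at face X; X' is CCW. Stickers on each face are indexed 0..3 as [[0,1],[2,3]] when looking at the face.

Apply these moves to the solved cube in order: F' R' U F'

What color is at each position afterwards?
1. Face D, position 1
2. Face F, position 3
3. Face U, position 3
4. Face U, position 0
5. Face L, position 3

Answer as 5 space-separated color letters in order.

After move 1 (F'): F=GGGG U=WWRR R=YRYR D=OOYY L=OWOW
After move 2 (R'): R=RRYY U=WBRB F=GWGR D=OGYG B=YBOB
After move 3 (U): U=RWBB F=RRGR R=YBYY B=OWOB L=GWOW
After move 4 (F'): F=RRRG U=RWYY R=GBOY D=WWYG L=GBOB
Query 1: D[1] = W
Query 2: F[3] = G
Query 3: U[3] = Y
Query 4: U[0] = R
Query 5: L[3] = B

Answer: W G Y R B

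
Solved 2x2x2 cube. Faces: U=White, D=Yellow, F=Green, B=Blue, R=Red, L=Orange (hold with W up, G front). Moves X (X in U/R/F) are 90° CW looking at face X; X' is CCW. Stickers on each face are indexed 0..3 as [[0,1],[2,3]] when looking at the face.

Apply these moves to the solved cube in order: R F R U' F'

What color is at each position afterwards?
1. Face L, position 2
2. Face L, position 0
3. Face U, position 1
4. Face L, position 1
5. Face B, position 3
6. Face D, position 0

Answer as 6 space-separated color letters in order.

Answer: O O Y O B B

Derivation:
After move 1 (R): R=RRRR U=WGWG F=GYGY D=YBYB B=WBWB
After move 2 (F): F=GGYY U=WGOO R=WRGR D=RRYB L=OYOB
After move 3 (R): R=GWRR U=WGOY F=GRYB D=RWYW B=OBGB
After move 4 (U'): U=GYWO F=OYYB R=GRRR B=GWGB L=OBOB
After move 5 (F'): F=YBOY U=GYGR R=WRRR D=BBYW L=OOOW
Query 1: L[2] = O
Query 2: L[0] = O
Query 3: U[1] = Y
Query 4: L[1] = O
Query 5: B[3] = B
Query 6: D[0] = B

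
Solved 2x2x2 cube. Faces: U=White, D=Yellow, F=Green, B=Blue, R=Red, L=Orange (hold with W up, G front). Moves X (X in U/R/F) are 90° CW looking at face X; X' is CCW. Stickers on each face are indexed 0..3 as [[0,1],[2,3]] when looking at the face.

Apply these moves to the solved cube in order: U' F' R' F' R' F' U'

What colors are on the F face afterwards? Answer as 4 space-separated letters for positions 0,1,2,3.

After move 1 (U'): U=WWWW F=OOGG R=GGRR B=RRBB L=BBOO
After move 2 (F'): F=OGOG U=WWGR R=YGYR D=BOYY L=BWOW
After move 3 (R'): R=GRYY U=WBGR F=OWOR D=BGYG B=YROB
After move 4 (F'): F=WROO U=WBGY R=GRBY D=WWYG L=BROG
After move 5 (R'): R=RYGB U=WOGY F=WBOY D=WRYO B=GRWB
After move 6 (F'): F=BYWO U=WORG R=RYWB D=RGYO L=BYOG
After move 7 (U'): U=OGWR F=BYWO R=BYWB B=RYWB L=GROG
Query: F face = BYWO

Answer: B Y W O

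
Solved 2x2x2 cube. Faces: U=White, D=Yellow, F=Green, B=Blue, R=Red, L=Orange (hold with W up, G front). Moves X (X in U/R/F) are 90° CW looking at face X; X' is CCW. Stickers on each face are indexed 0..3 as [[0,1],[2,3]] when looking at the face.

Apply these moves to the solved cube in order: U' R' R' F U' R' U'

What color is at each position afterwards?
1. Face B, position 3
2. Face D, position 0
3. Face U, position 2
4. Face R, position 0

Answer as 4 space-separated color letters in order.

Answer: B G Y B

Derivation:
After move 1 (U'): U=WWWW F=OOGG R=GGRR B=RRBB L=BBOO
After move 2 (R'): R=GRGR U=WBWR F=OWGW D=YOYG B=YRYB
After move 3 (R'): R=RRGG U=WYWY F=OBGR D=YWYW B=GROB
After move 4 (F): F=GORB U=WYOB R=WRYG D=GRYW L=BYOW
After move 5 (U'): U=YBWO F=BYRB R=GOYG B=WROB L=GROW
After move 6 (R'): R=OGGY U=YOWW F=BBRO D=GYYB B=WRRB
After move 7 (U'): U=OWYW F=GRRO R=BBGY B=OGRB L=WROW
Query 1: B[3] = B
Query 2: D[0] = G
Query 3: U[2] = Y
Query 4: R[0] = B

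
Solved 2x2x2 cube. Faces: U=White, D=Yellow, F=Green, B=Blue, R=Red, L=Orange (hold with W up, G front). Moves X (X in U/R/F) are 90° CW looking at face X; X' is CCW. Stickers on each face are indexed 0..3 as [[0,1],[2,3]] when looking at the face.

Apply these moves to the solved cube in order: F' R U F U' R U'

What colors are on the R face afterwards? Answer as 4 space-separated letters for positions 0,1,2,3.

After move 1 (F'): F=GGGG U=WWRR R=YRYR D=OOYY L=OWOW
After move 2 (R): R=YYRR U=WGRG F=GOGY D=OBYB B=RBWB
After move 3 (U): U=RWGG F=YYGY R=RBRR B=OWWB L=GOOW
After move 4 (F): F=GYYY U=RWWO R=GBGR D=RRYB L=GOOB
After move 5 (U'): U=WORW F=GOYY R=GYGR B=GBWB L=OWOB
After move 6 (R): R=GGRY U=WORY F=GRYB D=RWYG B=WBOB
After move 7 (U'): U=OYWR F=OWYB R=GRRY B=GGOB L=WBOB
Query: R face = GRRY

Answer: G R R Y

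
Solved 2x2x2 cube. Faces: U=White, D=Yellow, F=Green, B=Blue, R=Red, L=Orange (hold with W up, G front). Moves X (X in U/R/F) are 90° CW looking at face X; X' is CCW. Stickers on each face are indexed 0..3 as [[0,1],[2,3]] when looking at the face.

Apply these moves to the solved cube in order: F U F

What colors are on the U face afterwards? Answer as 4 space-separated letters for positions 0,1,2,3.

After move 1 (F): F=GGGG U=WWOO R=WRWR D=RRYY L=OYOY
After move 2 (U): U=OWOW F=WRGG R=BBWR B=OYBB L=GGOY
After move 3 (F): F=GWGR U=OWYG R=OBWR D=WBYY L=GROR
Query: U face = OWYG

Answer: O W Y G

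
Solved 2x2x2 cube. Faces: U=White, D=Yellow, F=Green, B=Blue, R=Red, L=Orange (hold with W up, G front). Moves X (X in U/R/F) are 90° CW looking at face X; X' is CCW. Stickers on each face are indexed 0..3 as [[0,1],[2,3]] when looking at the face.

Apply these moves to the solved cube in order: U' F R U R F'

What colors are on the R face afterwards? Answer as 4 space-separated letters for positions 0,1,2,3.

After move 1 (U'): U=WWWW F=OOGG R=GGRR B=RRBB L=BBOO
After move 2 (F): F=GOGO U=WWOB R=WGWR D=RGYY L=BYOY
After move 3 (R): R=WWRG U=WOOO F=GGGY D=RBYR B=BRWB
After move 4 (U): U=OWOO F=WWGY R=BRRG B=BYWB L=GGOY
After move 5 (R): R=RBGR U=OWOY F=WBGR D=RWYB B=OYWB
After move 6 (F'): F=BRWG U=OWRG R=WBRR D=GYYB L=GYOO
Query: R face = WBRR

Answer: W B R R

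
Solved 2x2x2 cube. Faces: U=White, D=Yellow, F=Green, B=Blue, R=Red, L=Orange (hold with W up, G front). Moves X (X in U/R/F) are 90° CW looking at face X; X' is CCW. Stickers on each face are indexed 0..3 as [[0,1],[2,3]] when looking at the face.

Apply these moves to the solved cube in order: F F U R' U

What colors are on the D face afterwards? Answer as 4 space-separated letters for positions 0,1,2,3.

After move 1 (F): F=GGGG U=WWOO R=WRWR D=RRYY L=OYOY
After move 2 (F): F=GGGG U=WWYY R=OROR D=WWYY L=OROR
After move 3 (U): U=YWYW F=ORGG R=BBOR B=ORBB L=GGOR
After move 4 (R'): R=BRBO U=YBYO F=OWGW D=WRYG B=YRWB
After move 5 (U): U=YYOB F=BRGW R=YRBO B=GGWB L=OWOR
Query: D face = WRYG

Answer: W R Y G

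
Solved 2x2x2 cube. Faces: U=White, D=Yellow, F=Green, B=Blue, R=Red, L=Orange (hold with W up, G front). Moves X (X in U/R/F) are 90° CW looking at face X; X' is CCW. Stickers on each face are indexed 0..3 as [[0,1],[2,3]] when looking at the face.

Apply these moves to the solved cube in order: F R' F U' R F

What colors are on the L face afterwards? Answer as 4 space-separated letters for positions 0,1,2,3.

Answer: Y W O R

Derivation:
After move 1 (F): F=GGGG U=WWOO R=WRWR D=RRYY L=OYOY
After move 2 (R'): R=RRWW U=WBOB F=GWGO D=RGYG B=YBRB
After move 3 (F): F=GGOW U=WBYY R=ORBW D=WRYG L=OROG
After move 4 (U'): U=BYWY F=OROW R=GGBW B=ORRB L=YBOG
After move 5 (R): R=BGWG U=BRWW F=OROG D=WRYO B=YRYB
After move 6 (F): F=OOGR U=BRGB R=WGWG D=WBYO L=YWOR
Query: L face = YWOR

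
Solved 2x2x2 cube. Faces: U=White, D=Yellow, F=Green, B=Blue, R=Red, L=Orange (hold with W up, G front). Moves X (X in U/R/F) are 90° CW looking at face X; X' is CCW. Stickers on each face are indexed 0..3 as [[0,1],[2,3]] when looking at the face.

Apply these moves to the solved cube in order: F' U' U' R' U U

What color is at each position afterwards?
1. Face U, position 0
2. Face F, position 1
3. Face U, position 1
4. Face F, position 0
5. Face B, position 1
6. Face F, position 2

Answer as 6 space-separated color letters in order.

After move 1 (F'): F=GGGG U=WWRR R=YRYR D=OOYY L=OWOW
After move 2 (U'): U=WRWR F=OWGG R=GGYR B=YRBB L=BBOW
After move 3 (U'): U=RRWW F=BBGG R=OWYR B=GGBB L=YROW
After move 4 (R'): R=WROY U=RBWG F=BRGW D=OBYG B=YGOB
After move 5 (U): U=WRGB F=WRGW R=YGOY B=YROB L=BROW
After move 6 (U): U=GWBR F=YGGW R=YROY B=BROB L=WROW
Query 1: U[0] = G
Query 2: F[1] = G
Query 3: U[1] = W
Query 4: F[0] = Y
Query 5: B[1] = R
Query 6: F[2] = G

Answer: G G W Y R G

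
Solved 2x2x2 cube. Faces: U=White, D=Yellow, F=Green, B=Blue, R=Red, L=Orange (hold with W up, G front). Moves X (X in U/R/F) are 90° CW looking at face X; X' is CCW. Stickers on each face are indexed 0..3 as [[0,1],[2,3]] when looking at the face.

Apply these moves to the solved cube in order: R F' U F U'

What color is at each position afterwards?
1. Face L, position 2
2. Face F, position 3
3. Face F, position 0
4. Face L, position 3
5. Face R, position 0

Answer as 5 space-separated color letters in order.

After move 1 (R): R=RRRR U=WGWG F=GYGY D=YBYB B=WBWB
After move 2 (F'): F=YYGG U=WGRR R=BRYR D=OOYB L=OGOW
After move 3 (U): U=RWRG F=BRGG R=WBYR B=OGWB L=YYOW
After move 4 (F): F=GBGR U=RWWY R=RBGR D=YWYB L=YOOO
After move 5 (U'): U=WYRW F=YOGR R=GBGR B=RBWB L=OGOO
Query 1: L[2] = O
Query 2: F[3] = R
Query 3: F[0] = Y
Query 4: L[3] = O
Query 5: R[0] = G

Answer: O R Y O G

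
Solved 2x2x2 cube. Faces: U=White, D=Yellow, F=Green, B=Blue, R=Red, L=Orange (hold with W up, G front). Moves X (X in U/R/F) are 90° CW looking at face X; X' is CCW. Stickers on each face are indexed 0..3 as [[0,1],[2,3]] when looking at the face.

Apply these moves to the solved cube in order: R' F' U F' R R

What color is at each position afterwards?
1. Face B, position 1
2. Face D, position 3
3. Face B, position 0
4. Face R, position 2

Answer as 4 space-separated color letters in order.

Answer: B Y G B

Derivation:
After move 1 (R'): R=RRRR U=WBWB F=GWGW D=YGYG B=YBYB
After move 2 (F'): F=WWGG U=WBRR R=GRYR D=OOYG L=OBOW
After move 3 (U): U=RWRB F=GRGG R=YBYR B=OBYB L=WWOW
After move 4 (F'): F=RGGG U=RWYY R=OBOR D=WWYG L=WBOR
After move 5 (R): R=OORB U=RGYG F=RWGG D=WYYO B=YBWB
After move 6 (R): R=ROBO U=RWYG F=RYGO D=WWYY B=GBGB
Query 1: B[1] = B
Query 2: D[3] = Y
Query 3: B[0] = G
Query 4: R[2] = B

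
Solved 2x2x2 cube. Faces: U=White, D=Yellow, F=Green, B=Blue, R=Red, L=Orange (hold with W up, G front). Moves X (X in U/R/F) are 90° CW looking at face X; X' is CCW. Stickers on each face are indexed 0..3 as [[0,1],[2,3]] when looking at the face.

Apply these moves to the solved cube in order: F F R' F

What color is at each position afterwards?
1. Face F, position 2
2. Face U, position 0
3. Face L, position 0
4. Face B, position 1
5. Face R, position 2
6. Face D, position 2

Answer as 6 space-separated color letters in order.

After move 1 (F): F=GGGG U=WWOO R=WRWR D=RRYY L=OYOY
After move 2 (F): F=GGGG U=WWYY R=OROR D=WWYY L=OROR
After move 3 (R'): R=RROO U=WBYB F=GWGY D=WGYG B=YBWB
After move 4 (F): F=GGYW U=WBRR R=YRBO D=ORYG L=OWOG
Query 1: F[2] = Y
Query 2: U[0] = W
Query 3: L[0] = O
Query 4: B[1] = B
Query 5: R[2] = B
Query 6: D[2] = Y

Answer: Y W O B B Y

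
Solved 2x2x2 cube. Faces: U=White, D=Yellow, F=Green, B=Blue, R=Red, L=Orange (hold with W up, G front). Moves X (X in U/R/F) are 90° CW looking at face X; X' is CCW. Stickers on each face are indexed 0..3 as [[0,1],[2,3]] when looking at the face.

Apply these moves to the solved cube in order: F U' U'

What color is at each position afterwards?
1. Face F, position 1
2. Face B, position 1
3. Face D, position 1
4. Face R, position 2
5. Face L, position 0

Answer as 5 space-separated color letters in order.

Answer: B G R W W

Derivation:
After move 1 (F): F=GGGG U=WWOO R=WRWR D=RRYY L=OYOY
After move 2 (U'): U=WOWO F=OYGG R=GGWR B=WRBB L=BBOY
After move 3 (U'): U=OOWW F=BBGG R=OYWR B=GGBB L=WROY
Query 1: F[1] = B
Query 2: B[1] = G
Query 3: D[1] = R
Query 4: R[2] = W
Query 5: L[0] = W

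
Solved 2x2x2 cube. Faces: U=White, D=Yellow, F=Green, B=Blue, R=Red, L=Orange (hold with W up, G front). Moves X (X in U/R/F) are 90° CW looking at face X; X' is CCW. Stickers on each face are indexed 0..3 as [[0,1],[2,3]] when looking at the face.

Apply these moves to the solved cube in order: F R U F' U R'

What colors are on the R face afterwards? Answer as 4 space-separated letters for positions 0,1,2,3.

Answer: Y R O R

Derivation:
After move 1 (F): F=GGGG U=WWOO R=WRWR D=RRYY L=OYOY
After move 2 (R): R=WWRR U=WGOG F=GRGY D=RBYB B=OBWB
After move 3 (U): U=OWGG F=WWGY R=OBRR B=OYWB L=GROY
After move 4 (F'): F=WYWG U=OWOR R=BBRR D=RYYB L=GGOG
After move 5 (U): U=OORW F=BBWG R=OYRR B=GGWB L=WYOG
After move 6 (R'): R=YROR U=OWRG F=BOWW D=RBYG B=BGYB
Query: R face = YROR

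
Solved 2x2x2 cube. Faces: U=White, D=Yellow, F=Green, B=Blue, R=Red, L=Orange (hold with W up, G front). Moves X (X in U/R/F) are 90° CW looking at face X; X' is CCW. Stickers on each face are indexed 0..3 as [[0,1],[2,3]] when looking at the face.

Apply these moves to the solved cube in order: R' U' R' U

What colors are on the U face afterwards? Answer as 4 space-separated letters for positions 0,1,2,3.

Answer: W B R Y

Derivation:
After move 1 (R'): R=RRRR U=WBWB F=GWGW D=YGYG B=YBYB
After move 2 (U'): U=BBWW F=OOGW R=GWRR B=RRYB L=YBOO
After move 3 (R'): R=WRGR U=BYWR F=OBGW D=YOYW B=GRGB
After move 4 (U): U=WBRY F=WRGW R=GRGR B=YBGB L=OBOO
Query: U face = WBRY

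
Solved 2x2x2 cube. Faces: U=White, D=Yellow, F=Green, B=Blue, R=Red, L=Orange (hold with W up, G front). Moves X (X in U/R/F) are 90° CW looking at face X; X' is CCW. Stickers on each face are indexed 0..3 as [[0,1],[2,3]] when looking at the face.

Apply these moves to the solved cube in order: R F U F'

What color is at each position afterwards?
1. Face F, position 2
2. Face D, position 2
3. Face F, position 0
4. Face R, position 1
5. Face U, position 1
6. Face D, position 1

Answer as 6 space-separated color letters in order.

Answer: W Y R B W B

Derivation:
After move 1 (R): R=RRRR U=WGWG F=GYGY D=YBYB B=WBWB
After move 2 (F): F=GGYY U=WGOO R=WRGR D=RRYB L=OYOB
After move 3 (U): U=OWOG F=WRYY R=WBGR B=OYWB L=GGOB
After move 4 (F'): F=RYWY U=OWWG R=RBRR D=GBYB L=GGOO
Query 1: F[2] = W
Query 2: D[2] = Y
Query 3: F[0] = R
Query 4: R[1] = B
Query 5: U[1] = W
Query 6: D[1] = B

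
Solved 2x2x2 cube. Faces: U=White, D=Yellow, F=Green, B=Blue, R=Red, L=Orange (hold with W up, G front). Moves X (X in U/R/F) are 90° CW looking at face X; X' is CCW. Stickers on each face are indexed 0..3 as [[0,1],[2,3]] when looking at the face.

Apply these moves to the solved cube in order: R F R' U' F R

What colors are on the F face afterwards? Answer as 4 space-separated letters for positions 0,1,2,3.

Answer: Y G O Y

Derivation:
After move 1 (R): R=RRRR U=WGWG F=GYGY D=YBYB B=WBWB
After move 2 (F): F=GGYY U=WGOO R=WRGR D=RRYB L=OYOB
After move 3 (R'): R=RRWG U=WWOW F=GGYO D=RGYY B=BBRB
After move 4 (U'): U=WWWO F=OYYO R=GGWG B=RRRB L=BBOB
After move 5 (F): F=YOOY U=WWBB R=WGOG D=WGYY L=BROG
After move 6 (R): R=OWGG U=WOBY F=YGOY D=WRYR B=BRWB
Query: F face = YGOY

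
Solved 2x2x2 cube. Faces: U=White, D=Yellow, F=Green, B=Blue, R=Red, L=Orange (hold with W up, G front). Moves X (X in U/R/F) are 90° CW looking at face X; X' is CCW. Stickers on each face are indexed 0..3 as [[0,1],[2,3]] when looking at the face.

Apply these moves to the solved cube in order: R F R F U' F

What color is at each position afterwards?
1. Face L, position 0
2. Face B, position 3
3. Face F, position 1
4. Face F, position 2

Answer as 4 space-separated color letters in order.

After move 1 (R): R=RRRR U=WGWG F=GYGY D=YBYB B=WBWB
After move 2 (F): F=GGYY U=WGOO R=WRGR D=RRYB L=OYOB
After move 3 (R): R=GWRR U=WGOY F=GRYB D=RWYW B=OBGB
After move 4 (F): F=YGBR U=WGBY R=OWYR D=RGYW L=OROW
After move 5 (U'): U=GYWB F=ORBR R=YGYR B=OWGB L=OBOW
After move 6 (F): F=BORR U=GYWB R=WGBR D=YYYW L=OROG
Query 1: L[0] = O
Query 2: B[3] = B
Query 3: F[1] = O
Query 4: F[2] = R

Answer: O B O R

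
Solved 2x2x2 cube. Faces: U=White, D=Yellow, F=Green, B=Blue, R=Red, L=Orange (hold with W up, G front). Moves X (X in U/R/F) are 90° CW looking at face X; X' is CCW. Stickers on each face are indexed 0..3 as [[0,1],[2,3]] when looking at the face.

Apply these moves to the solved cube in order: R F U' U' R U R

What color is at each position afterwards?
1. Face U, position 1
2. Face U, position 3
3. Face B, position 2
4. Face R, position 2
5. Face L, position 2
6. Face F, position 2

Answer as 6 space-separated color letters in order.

Answer: O B O Y O Y

Derivation:
After move 1 (R): R=RRRR U=WGWG F=GYGY D=YBYB B=WBWB
After move 2 (F): F=GGYY U=WGOO R=WRGR D=RRYB L=OYOB
After move 3 (U'): U=GOWO F=OYYY R=GGGR B=WRWB L=WBOB
After move 4 (U'): U=OOGW F=WBYY R=OYGR B=GGWB L=WROB
After move 5 (R): R=GORY U=OBGY F=WRYB D=RWYG B=WGOB
After move 6 (U): U=GOYB F=GOYB R=WGRY B=WROB L=WROB
After move 7 (R): R=RWYG U=GOYB F=GWYG D=ROYW B=BROB
Query 1: U[1] = O
Query 2: U[3] = B
Query 3: B[2] = O
Query 4: R[2] = Y
Query 5: L[2] = O
Query 6: F[2] = Y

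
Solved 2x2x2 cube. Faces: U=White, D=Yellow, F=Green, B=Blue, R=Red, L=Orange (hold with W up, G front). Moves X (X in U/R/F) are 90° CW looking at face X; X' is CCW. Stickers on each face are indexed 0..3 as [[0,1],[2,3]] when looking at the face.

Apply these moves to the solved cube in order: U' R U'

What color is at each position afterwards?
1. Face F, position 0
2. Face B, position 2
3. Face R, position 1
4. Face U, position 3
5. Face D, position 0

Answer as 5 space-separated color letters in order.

After move 1 (U'): U=WWWW F=OOGG R=GGRR B=RRBB L=BBOO
After move 2 (R): R=RGRG U=WOWG F=OYGY D=YBYR B=WRWB
After move 3 (U'): U=OGWW F=BBGY R=OYRG B=RGWB L=WROO
Query 1: F[0] = B
Query 2: B[2] = W
Query 3: R[1] = Y
Query 4: U[3] = W
Query 5: D[0] = Y

Answer: B W Y W Y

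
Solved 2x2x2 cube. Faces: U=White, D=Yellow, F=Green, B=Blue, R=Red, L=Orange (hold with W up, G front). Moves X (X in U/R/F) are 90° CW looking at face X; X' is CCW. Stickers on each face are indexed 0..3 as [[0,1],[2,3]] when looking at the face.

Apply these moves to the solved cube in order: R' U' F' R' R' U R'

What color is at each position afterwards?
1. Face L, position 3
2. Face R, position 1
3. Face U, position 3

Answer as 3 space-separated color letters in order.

Answer: W G Y

Derivation:
After move 1 (R'): R=RRRR U=WBWB F=GWGW D=YGYG B=YBYB
After move 2 (U'): U=BBWW F=OOGW R=GWRR B=RRYB L=YBOO
After move 3 (F'): F=OWOG U=BBGR R=GWYR D=BOYG L=YWOW
After move 4 (R'): R=WRGY U=BYGR F=OBOR D=BWYG B=GROB
After move 5 (R'): R=RYWG U=BOGG F=OYOR D=BBYR B=GRWB
After move 6 (U): U=GBGO F=RYOR R=GRWG B=YWWB L=OYOW
After move 7 (R'): R=RGGW U=GWGY F=RBOO D=BYYR B=RWBB
Query 1: L[3] = W
Query 2: R[1] = G
Query 3: U[3] = Y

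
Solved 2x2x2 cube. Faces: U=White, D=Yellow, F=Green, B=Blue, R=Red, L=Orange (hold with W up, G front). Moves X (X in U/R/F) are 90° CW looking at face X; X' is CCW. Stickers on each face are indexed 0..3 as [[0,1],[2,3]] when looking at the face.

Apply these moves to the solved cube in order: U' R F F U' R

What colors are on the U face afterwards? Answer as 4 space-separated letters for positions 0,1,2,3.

After move 1 (U'): U=WWWW F=OOGG R=GGRR B=RRBB L=BBOO
After move 2 (R): R=RGRG U=WOWG F=OYGY D=YBYR B=WRWB
After move 3 (F): F=GOYY U=WOOB R=WGGG D=RRYR L=BYOB
After move 4 (F): F=YGYO U=WOBY R=OGBG D=GWYR L=BROR
After move 5 (U'): U=OYWB F=BRYO R=YGBG B=OGWB L=WROR
After move 6 (R): R=BYGG U=ORWO F=BWYR D=GWYO B=BGYB
Query: U face = ORWO

Answer: O R W O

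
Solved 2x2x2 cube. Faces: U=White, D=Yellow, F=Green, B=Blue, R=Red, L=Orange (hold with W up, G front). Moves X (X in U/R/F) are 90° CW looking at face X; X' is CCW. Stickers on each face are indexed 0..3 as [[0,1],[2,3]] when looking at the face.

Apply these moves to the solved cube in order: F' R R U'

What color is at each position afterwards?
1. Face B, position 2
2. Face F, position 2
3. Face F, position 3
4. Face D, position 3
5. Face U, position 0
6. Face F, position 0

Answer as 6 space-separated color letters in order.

Answer: G G B R O O

Derivation:
After move 1 (F'): F=GGGG U=WWRR R=YRYR D=OOYY L=OWOW
After move 2 (R): R=YYRR U=WGRG F=GOGY D=OBYB B=RBWB
After move 3 (R): R=RYRY U=WORY F=GBGB D=OWYR B=GBGB
After move 4 (U'): U=OYWR F=OWGB R=GBRY B=RYGB L=GBOW
Query 1: B[2] = G
Query 2: F[2] = G
Query 3: F[3] = B
Query 4: D[3] = R
Query 5: U[0] = O
Query 6: F[0] = O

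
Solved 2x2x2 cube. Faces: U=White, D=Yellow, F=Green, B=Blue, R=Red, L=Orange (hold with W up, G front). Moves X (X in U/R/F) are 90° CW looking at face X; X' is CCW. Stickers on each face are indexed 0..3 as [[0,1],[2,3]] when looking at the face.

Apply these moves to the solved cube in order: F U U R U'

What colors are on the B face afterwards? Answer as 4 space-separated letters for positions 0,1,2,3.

After move 1 (F): F=GGGG U=WWOO R=WRWR D=RRYY L=OYOY
After move 2 (U): U=OWOW F=WRGG R=BBWR B=OYBB L=GGOY
After move 3 (U): U=OOWW F=BBGG R=OYWR B=GGBB L=WROY
After move 4 (R): R=WORY U=OBWG F=BRGY D=RBYG B=WGOB
After move 5 (U'): U=BGOW F=WRGY R=BRRY B=WOOB L=WGOY
Query: B face = WOOB

Answer: W O O B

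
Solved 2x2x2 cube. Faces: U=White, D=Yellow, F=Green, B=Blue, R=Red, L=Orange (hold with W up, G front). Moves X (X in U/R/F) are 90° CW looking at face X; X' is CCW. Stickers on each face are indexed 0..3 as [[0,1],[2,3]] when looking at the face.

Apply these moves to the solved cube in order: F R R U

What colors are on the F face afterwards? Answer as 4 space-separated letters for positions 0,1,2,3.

Answer: R W G B

Derivation:
After move 1 (F): F=GGGG U=WWOO R=WRWR D=RRYY L=OYOY
After move 2 (R): R=WWRR U=WGOG F=GRGY D=RBYB B=OBWB
After move 3 (R): R=RWRW U=WROY F=GBGB D=RWYO B=GBGB
After move 4 (U): U=OWYR F=RWGB R=GBRW B=OYGB L=GBOY
Query: F face = RWGB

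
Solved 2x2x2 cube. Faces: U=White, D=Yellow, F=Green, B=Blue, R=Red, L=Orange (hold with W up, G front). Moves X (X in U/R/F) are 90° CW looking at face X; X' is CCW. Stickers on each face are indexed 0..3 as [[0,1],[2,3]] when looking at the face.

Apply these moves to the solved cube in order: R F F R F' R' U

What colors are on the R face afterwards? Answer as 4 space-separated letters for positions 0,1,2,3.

After move 1 (R): R=RRRR U=WGWG F=GYGY D=YBYB B=WBWB
After move 2 (F): F=GGYY U=WGOO R=WRGR D=RRYB L=OYOB
After move 3 (F): F=YGYG U=WGBY R=OROR D=GWYB L=OROR
After move 4 (R): R=OORR U=WGBG F=YWYB D=GWYW B=YBGB
After move 5 (F'): F=WBYY U=WGOR R=WOGR D=RRYW L=OGOB
After move 6 (R'): R=ORWG U=WGOY F=WGYR D=RBYY B=WBRB
After move 7 (U): U=OWYG F=ORYR R=WBWG B=OGRB L=WGOB
Query: R face = WBWG

Answer: W B W G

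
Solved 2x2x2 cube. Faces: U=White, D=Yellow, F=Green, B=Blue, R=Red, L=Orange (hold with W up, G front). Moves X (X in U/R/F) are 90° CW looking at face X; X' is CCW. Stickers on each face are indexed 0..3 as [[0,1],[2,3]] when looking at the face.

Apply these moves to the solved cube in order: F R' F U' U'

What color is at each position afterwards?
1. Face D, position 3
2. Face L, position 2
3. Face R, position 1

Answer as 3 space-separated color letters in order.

After move 1 (F): F=GGGG U=WWOO R=WRWR D=RRYY L=OYOY
After move 2 (R'): R=RRWW U=WBOB F=GWGO D=RGYG B=YBRB
After move 3 (F): F=GGOW U=WBYY R=ORBW D=WRYG L=OROG
After move 4 (U'): U=BYWY F=OROW R=GGBW B=ORRB L=YBOG
After move 5 (U'): U=YYBW F=YBOW R=ORBW B=GGRB L=OROG
Query 1: D[3] = G
Query 2: L[2] = O
Query 3: R[1] = R

Answer: G O R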